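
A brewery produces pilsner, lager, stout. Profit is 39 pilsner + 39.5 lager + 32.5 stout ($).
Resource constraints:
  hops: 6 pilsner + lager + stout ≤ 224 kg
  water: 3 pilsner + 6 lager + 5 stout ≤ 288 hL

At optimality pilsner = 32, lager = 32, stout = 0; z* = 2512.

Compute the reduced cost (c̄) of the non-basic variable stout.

At the optimum: hops uses 224 of 224 (binding); water uses 288 of 288 (binding).
The binding rows give the dual system: 6·y_hops + 3·y_water = 39 and 1·y_hops + 6·y_water = 39.5.
Solving: y_hops = 3.5, y_water = 6.
Reduced cost of stout: c₃ − yᵀa₃ = 32.5 − (3.5·1 + 6·5) = 32.5 − 33.5 = -1.

-1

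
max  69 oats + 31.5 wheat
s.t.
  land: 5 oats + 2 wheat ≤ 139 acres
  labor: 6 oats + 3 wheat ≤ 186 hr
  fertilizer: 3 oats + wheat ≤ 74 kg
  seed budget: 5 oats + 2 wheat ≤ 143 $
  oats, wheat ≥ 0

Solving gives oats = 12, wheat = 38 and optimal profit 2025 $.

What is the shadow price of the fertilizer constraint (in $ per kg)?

6

At the optimum: land uses 136 of 139 (slack = 3); labor uses 186 of 186 (binding); fertilizer uses 74 of 74 (binding); seed budget uses 136 of 143 (slack = 7).
Slack constraints have shadow price 0 (complementary slackness).
The binding rows give the dual system: 6·y_labor + 3·y_fertilizer = 69 and 3·y_labor + 1·y_fertilizer = 31.5.
Solving: y_labor = 8.5, y_fertilizer = 6.
Shadow price of fertilizer = 6.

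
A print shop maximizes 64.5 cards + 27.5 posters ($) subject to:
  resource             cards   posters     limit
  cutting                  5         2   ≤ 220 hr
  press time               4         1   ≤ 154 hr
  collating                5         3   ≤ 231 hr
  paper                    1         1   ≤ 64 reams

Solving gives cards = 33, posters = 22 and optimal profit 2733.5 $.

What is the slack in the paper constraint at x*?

9

paper used = 1·33 + 1·22 = 55; slack = 64 − 55 = 9.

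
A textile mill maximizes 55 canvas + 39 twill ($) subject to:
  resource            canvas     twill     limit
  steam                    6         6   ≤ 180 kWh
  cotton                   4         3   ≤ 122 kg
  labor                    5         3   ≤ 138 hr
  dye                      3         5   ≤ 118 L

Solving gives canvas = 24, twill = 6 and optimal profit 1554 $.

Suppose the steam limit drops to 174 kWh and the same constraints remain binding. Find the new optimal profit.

Binding: steam and labor. Non-binding: cotton (8 unused), dye (16 unused).
Since cotton, dye are not tight, their duals are 0.
The binding rows give the dual system: 6·y_steam + 5·y_labor = 55 and 6·y_steam + 3·y_labor = 39.
This yields shadow prices y_steam = 2.5, y_labor = 8.
Δz = y_steam·Δb = 2.5 × (-6) = -15, so new z* = 1554 − 15 = 1539.

1539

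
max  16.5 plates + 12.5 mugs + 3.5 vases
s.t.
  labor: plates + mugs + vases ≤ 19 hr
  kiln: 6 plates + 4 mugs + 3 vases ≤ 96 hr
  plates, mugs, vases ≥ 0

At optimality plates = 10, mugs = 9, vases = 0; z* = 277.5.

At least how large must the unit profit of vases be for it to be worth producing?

10.5

Check each constraint at x*: labor 19/19 (tight); kiln 96/96 (tight).
Dual feasibility on the basic columns requires 1·y_labor + 6·y_kiln = 16.5, 1·y_labor + 4·y_kiln = 12.5.
This yields shadow prices y_labor = 4.5, y_kiln = 2.
vases enters the basis when its profit ≥ yᵀa₃ = 4.5·1 + 2·3 = 10.5.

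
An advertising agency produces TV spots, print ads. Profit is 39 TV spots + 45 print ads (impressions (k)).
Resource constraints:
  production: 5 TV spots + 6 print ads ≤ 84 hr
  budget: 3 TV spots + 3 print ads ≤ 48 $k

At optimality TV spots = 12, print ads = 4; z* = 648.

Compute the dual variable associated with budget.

3

At the optimum: production uses 84 of 84 (binding); budget uses 48 of 48 (binding).
The binding rows give the dual system: 5·y_production + 3·y_budget = 39 and 6·y_production + 3·y_budget = 45.
Solving: y_production = 6, y_budget = 3.
Shadow price of budget = 3.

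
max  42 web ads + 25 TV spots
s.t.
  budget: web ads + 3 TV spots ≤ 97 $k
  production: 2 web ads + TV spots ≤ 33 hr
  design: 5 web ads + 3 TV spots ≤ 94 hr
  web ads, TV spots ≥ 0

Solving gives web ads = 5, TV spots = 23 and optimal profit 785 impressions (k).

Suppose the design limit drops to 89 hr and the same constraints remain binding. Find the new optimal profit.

Binding: production and design. Non-binding: budget (23 unused).
Since budget is not tight, its dual is 0.
Dual feasibility on the basic columns requires 2·y_production + 5·y_design = 42, 1·y_production + 3·y_design = 25.
Solving: y_production = 1, y_design = 8.
Δz = y_design·Δb = 8 × (-5) = -40, so new z* = 785 − 40 = 745.

745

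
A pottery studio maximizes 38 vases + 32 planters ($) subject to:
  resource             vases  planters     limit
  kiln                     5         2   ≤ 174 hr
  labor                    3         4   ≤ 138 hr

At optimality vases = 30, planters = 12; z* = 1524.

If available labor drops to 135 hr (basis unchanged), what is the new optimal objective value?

At the optimum: kiln uses 174 of 174 (binding); labor uses 138 of 138 (binding).
From A_Bᵀ y = c: 5·y_kiln + 3·y_labor = 38; 2·y_kiln + 4·y_labor = 32.
Solving: y_kiln = 4, y_labor = 6.
Δz = y_labor·Δb = 6 × (-3) = -18, so new z* = 1524 − 18 = 1506.

1506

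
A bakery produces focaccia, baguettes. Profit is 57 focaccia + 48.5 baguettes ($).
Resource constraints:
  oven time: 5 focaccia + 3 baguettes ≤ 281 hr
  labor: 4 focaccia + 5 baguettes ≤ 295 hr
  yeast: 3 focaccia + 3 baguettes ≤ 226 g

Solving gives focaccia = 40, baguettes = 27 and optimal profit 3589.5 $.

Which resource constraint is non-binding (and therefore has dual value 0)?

yeast

oven time: 281/281 (binding)
labor: 295/295 (binding)
yeast: 201/226 (slack 25)
By complementary slackness, a constraint with positive slack has shadow price 0 → yeast.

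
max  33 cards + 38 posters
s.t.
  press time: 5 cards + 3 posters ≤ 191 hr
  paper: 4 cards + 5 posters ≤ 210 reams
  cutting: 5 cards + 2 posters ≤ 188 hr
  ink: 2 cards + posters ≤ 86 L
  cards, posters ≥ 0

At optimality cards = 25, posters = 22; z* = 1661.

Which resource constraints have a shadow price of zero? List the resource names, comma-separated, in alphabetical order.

press time: 191/191 (binding)
paper: 210/210 (binding)
cutting: 169/188 (slack 19)
ink: 72/86 (slack 14)
By complementary slackness, a constraint with positive slack has shadow price 0 → cutting, ink.

cutting, ink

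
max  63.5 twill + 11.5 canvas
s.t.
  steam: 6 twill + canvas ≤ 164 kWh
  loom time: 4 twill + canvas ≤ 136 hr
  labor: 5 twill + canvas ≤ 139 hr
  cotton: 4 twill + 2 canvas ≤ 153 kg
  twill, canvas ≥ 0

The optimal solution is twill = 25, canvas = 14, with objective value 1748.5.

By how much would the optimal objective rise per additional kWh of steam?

At the optimum: steam uses 164 of 164 (binding); loom time uses 114 of 136 (slack = 22); labor uses 139 of 139 (binding); cotton uses 128 of 153 (slack = 25).
Slack constraints have shadow price 0 (complementary slackness).
Dual feasibility on the basic columns requires 6·y_steam + 5·y_labor = 63.5, 1·y_steam + 1·y_labor = 11.5.
This yields shadow prices y_steam = 6, y_labor = 5.5.
Shadow price of steam = 6.

6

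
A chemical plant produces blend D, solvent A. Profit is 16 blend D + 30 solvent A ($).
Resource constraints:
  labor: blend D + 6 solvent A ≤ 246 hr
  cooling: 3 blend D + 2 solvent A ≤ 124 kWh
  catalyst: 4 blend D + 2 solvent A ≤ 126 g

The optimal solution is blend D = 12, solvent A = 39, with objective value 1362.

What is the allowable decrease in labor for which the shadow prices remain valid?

Binding constraints: labor, catalyst. The basis is B = [[1,6],[4,2]] with det -22.
Per unit decrease in labor, x* moves by d = (0.0909, -0.1818).
The basis stays optimal until solvent A reaches 0; allowable decrease = 214.5 hr.

214.5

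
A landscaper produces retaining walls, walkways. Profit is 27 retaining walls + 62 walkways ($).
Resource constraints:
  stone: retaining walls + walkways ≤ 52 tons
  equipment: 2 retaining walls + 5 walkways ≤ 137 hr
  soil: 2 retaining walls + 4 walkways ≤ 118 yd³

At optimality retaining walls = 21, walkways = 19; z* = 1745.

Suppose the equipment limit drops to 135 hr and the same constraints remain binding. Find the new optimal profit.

1729

Binding: equipment and soil. Non-binding: stone (12 unused).
By complementary slackness, y = 0 for the non-binding constraint.
Dual feasibility on the basic columns requires 2·y_equipment + 2·y_soil = 27, 5·y_equipment + 4·y_soil = 62.
Solving: y_equipment = 8, y_soil = 5.5.
Δz = y_equipment·Δb = 8 × (-2) = -16, so new z* = 1745 − 16 = 1729.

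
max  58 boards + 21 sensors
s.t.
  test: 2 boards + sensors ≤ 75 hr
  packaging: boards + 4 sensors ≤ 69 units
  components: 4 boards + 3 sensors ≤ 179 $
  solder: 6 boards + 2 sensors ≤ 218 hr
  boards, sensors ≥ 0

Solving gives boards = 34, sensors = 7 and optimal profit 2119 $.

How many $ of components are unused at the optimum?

components used = 4·34 + 3·7 = 157; slack = 179 − 157 = 22.

22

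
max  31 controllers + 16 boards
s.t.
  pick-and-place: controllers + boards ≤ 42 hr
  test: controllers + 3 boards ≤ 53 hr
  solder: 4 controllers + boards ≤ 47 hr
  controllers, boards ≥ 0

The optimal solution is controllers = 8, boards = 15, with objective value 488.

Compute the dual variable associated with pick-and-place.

0

Check each constraint at x*: pick-and-place 23/42 (slack 19); test 53/53 (tight); solder 47/47 (tight).
Slack constraints have shadow price 0 (complementary slackness).
From A_Bᵀ y = c: 1·y_test + 4·y_solder = 31; 3·y_test + 1·y_solder = 16.
This yields shadow prices y_test = 3, y_solder = 7.
Shadow price of pick-and-place = 0.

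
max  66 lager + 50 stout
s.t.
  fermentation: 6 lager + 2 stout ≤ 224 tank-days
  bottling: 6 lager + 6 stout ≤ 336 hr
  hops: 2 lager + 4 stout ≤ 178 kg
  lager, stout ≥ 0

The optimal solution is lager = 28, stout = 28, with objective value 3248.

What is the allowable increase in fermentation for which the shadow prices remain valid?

112

Binding constraints: fermentation, bottling. The basis is B = [[6,2],[6,6]] with det 24.
Per unit increase in fermentation, x* moves by d = (0.25, -0.25).
The basis stays optimal until stout reaches 0; allowable increase = 112 tank-days.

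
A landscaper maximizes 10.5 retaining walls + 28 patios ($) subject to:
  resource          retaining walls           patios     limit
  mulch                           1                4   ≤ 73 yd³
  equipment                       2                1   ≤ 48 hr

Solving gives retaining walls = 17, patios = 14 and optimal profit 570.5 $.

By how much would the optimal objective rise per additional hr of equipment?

2

Both mulch and equipment are binding at x*.
The binding rows give the dual system: 1·y_mulch + 2·y_equipment = 10.5 and 4·y_mulch + 1·y_equipment = 28.
Solving: y_mulch = 6.5, y_equipment = 2.
Shadow price of equipment = 2.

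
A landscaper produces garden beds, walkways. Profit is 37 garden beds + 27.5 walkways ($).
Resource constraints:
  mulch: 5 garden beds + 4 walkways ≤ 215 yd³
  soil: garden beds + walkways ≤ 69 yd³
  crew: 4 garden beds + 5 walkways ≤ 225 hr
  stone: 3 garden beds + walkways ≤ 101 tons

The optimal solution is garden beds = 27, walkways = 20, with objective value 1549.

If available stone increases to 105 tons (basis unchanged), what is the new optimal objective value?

Check each constraint at x*: mulch 215/215 (tight); soil 47/69 (slack 22); crew 208/225 (slack 17); stone 101/101 (tight).
Slack constraints have shadow price 0 (complementary slackness).
From A_Bᵀ y = c: 5·y_mulch + 3·y_stone = 37; 4·y_mulch + 1·y_stone = 27.5.
→ y_mulch = 6.5 and y_stone = 1.5.
Δz = y_stone·Δb = 1.5 × (4) = 6, so new z* = 1549 + 6 = 1555.

1555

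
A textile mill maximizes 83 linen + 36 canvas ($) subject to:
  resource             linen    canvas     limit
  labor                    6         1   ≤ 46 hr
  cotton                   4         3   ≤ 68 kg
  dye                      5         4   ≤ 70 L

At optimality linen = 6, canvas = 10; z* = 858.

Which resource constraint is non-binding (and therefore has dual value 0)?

cotton

labor: 46/46 (binding)
cotton: 54/68 (slack 14)
dye: 70/70 (binding)
By complementary slackness, a constraint with positive slack has shadow price 0 → cotton.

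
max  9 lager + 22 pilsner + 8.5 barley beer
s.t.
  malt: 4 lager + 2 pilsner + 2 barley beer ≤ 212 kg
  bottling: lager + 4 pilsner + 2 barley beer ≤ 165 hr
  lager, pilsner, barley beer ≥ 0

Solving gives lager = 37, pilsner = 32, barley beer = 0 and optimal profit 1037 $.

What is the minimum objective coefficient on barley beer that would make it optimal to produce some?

Both malt and bottling are binding at x*.
The binding rows give the dual system: 4·y_malt + 1·y_bottling = 9 and 2·y_malt + 4·y_bottling = 22.
This yields shadow prices y_malt = 1, y_bottling = 5.
barley beer enters the basis when its profit ≥ yᵀa₃ = 1·2 + 5·2 = 12.

12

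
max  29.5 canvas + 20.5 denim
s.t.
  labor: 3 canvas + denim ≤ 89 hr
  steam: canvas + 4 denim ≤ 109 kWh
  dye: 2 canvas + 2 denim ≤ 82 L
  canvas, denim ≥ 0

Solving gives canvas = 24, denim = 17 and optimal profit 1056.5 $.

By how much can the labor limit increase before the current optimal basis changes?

34

Binding constraints: labor, dye. The basis is B = [[3,1],[2,2]] with det 4.
Per unit increase in labor, x* moves by d = (0.5, -0.5).
The basis stays optimal until denim reaches 0; allowable increase = 34 hr.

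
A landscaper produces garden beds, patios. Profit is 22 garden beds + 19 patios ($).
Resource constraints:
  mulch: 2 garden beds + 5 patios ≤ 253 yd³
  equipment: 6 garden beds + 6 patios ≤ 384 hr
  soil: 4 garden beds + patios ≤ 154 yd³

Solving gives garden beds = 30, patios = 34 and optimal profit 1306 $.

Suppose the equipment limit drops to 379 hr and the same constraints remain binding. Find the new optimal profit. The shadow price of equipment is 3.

1291

Δb = -5, so new z* = 1306 + (3)·(-5) = 1306 − 15 = 1291.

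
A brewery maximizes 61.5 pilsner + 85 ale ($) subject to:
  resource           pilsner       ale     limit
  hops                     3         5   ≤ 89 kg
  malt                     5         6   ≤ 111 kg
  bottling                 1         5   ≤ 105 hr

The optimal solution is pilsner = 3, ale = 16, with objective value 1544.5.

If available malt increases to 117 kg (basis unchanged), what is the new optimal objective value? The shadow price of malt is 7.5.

Δb = 6, so new z* = 1544.5 + (7.5)·(6) = 1544.5 + 45 = 1589.5.

1589.5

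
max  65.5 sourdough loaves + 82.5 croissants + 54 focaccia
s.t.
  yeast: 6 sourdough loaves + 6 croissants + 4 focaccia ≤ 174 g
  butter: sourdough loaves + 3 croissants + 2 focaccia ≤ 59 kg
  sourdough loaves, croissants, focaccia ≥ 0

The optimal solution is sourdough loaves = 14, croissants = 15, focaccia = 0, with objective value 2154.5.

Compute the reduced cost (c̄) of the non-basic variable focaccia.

-1

Check each constraint at x*: yeast 174/174 (tight); butter 59/59 (tight).
From A_Bᵀ y = c: 6·y_yeast + 1·y_butter = 65.5; 6·y_yeast + 3·y_butter = 82.5.
This yields shadow prices y_yeast = 9.5, y_butter = 8.5.
Reduced cost of focaccia: c₃ − yᵀa₃ = 54 − (9.5·4 + 8.5·2) = 54 − 55 = -1.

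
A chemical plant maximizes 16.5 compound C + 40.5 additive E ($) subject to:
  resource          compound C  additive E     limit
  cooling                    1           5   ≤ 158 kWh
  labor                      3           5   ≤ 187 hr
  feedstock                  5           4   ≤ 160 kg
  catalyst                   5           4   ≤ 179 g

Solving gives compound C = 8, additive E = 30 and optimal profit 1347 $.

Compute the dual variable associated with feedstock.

Check each constraint at x*: cooling 158/158 (tight); labor 174/187 (slack 13); feedstock 160/160 (tight); catalyst 160/179 (slack 19).
By complementary slackness, y = 0 for the non-binding constraints.
Dual feasibility on the basic columns requires 1·y_cooling + 5·y_feedstock = 16.5, 5·y_cooling + 4·y_feedstock = 40.5.
This yields shadow prices y_cooling = 6.5, y_feedstock = 2.
Shadow price of feedstock = 2.

2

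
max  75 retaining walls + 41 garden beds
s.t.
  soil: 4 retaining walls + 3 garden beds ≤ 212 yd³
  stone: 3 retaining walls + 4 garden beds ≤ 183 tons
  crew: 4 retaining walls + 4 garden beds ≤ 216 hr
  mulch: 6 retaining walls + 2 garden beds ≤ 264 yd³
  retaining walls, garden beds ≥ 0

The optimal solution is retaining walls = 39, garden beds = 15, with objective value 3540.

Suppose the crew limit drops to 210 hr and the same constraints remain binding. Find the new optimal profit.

At the optimum: soil uses 201 of 212 (slack = 11); stone uses 177 of 183 (slack = 6); crew uses 216 of 216 (binding); mulch uses 264 of 264 (binding).
Since soil, stone are not tight, their duals are 0.
Dual feasibility on the basic columns requires 4·y_crew + 6·y_mulch = 75, 4·y_crew + 2·y_mulch = 41.
Solving: y_crew = 6, y_mulch = 8.5.
Δz = y_crew·Δb = 6 × (-6) = -36, so new z* = 3540 − 36 = 3504.

3504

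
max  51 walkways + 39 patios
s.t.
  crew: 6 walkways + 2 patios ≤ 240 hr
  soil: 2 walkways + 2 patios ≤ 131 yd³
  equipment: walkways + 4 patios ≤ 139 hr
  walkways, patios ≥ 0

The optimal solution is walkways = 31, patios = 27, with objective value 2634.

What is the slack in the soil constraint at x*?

soil used = 2·31 + 2·27 = 116; slack = 131 − 116 = 15.

15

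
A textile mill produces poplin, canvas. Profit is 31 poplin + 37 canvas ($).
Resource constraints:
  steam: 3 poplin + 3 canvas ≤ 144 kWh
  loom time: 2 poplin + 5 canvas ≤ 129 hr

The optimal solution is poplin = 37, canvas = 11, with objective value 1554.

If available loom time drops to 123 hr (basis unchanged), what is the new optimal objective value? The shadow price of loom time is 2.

1542

Δb = -6, so new z* = 1554 + (2)·(-6) = 1554 − 12 = 1542.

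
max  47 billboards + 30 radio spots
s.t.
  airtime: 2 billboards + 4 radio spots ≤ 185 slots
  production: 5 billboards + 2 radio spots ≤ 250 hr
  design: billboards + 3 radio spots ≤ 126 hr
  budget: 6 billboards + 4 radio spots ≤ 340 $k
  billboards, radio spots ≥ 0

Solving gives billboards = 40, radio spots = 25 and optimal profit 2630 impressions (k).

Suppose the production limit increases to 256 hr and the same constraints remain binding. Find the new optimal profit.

At the optimum: airtime uses 180 of 185 (slack = 5); production uses 250 of 250 (binding); design uses 115 of 126 (slack = 11); budget uses 340 of 340 (binding).
By complementary slackness, y = 0 for the non-binding constraints.
Dual feasibility on the basic columns requires 5·y_production + 6·y_budget = 47, 2·y_production + 4·y_budget = 30.
→ y_production = 1 and y_budget = 7.
Δz = y_production·Δb = 1 × (6) = 6, so new z* = 2630 + 6 = 2636.

2636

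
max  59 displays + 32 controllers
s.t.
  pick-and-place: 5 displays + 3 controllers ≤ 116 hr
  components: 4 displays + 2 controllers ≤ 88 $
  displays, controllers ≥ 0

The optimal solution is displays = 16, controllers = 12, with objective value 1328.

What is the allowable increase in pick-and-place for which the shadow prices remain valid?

Binding constraints: pick-and-place, components. The basis is B = [[5,3],[4,2]] with det -2.
Per unit increase in pick-and-place, x* moves by d = (-1, 2).
The basis stays optimal until displays reaches 0; allowable increase = 16 hr.

16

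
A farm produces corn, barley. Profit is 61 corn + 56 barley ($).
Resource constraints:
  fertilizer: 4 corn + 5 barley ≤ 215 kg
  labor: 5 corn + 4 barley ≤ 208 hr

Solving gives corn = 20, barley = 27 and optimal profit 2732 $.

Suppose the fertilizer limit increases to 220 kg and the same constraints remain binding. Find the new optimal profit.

Check each constraint at x*: fertilizer 215/215 (tight); labor 208/208 (tight).
Dual feasibility on the basic columns requires 4·y_fertilizer + 5·y_labor = 61, 5·y_fertilizer + 4·y_labor = 56.
→ y_fertilizer = 4 and y_labor = 9.
Δz = y_fertilizer·Δb = 4 × (5) = 20, so new z* = 2732 + 20 = 2752.

2752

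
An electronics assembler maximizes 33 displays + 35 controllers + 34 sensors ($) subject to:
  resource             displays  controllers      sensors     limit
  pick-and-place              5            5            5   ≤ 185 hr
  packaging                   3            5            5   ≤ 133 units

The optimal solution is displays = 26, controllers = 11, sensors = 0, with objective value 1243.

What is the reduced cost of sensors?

-1

At the optimum: pick-and-place uses 185 of 185 (binding); packaging uses 133 of 133 (binding).
Dual feasibility on the basic columns requires 5·y_pick-and-place + 3·y_packaging = 33, 5·y_pick-and-place + 5·y_packaging = 35.
This yields shadow prices y_pick-and-place = 6, y_packaging = 1.
Reduced cost of sensors: c₃ − yᵀa₃ = 34 − (6·5 + 1·5) = 34 − 35 = -1.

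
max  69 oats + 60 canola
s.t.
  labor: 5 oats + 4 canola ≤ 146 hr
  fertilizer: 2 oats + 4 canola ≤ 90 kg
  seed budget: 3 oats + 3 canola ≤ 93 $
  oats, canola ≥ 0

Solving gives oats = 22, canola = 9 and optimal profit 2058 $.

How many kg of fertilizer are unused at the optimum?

fertilizer used = 2·22 + 4·9 = 80; slack = 90 − 80 = 10.

10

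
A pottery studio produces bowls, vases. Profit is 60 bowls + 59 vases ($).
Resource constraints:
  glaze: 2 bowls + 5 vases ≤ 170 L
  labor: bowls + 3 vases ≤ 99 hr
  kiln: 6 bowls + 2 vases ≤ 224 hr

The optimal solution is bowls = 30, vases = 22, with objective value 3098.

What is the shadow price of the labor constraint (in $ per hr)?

0

At the optimum: glaze uses 170 of 170 (binding); labor uses 96 of 99 (slack = 3); kiln uses 224 of 224 (binding).
Slack constraints have shadow price 0 (complementary slackness).
The binding rows give the dual system: 2·y_glaze + 6·y_kiln = 60 and 5·y_glaze + 2·y_kiln = 59.
→ y_glaze = 9 and y_kiln = 7.
Shadow price of labor = 0.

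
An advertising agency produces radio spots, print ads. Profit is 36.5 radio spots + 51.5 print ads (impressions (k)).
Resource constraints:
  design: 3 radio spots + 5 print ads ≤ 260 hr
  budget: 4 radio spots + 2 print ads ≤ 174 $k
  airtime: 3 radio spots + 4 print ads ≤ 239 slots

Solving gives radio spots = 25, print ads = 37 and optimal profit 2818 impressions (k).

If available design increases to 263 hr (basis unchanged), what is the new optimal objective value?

2846.5

Check each constraint at x*: design 260/260 (tight); budget 174/174 (tight); airtime 223/239 (slack 16).
Since airtime is not tight, its dual is 0.
Dual feasibility on the basic columns requires 3·y_design + 4·y_budget = 36.5, 5·y_design + 2·y_budget = 51.5.
→ y_design = 9.5 and y_budget = 2.
Δz = y_design·Δb = 9.5 × (3) = 28.5, so new z* = 2818 + 28.5 = 2846.5.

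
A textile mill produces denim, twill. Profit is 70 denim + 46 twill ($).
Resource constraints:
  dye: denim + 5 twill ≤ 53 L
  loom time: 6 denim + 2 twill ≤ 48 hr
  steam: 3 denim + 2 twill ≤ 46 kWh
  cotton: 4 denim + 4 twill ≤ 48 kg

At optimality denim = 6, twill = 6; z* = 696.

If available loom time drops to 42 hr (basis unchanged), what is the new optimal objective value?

Binding: loom time and cotton. Non-binding: dye (17 unused), steam (16 unused).
By complementary slackness, y = 0 for the non-binding constraints.
The binding rows give the dual system: 6·y_loom time + 4·y_cotton = 70 and 2·y_loom time + 4·y_cotton = 46.
Solving: y_loom time = 6, y_cotton = 8.5.
Δz = y_loom time·Δb = 6 × (-6) = -36, so new z* = 696 − 36 = 660.

660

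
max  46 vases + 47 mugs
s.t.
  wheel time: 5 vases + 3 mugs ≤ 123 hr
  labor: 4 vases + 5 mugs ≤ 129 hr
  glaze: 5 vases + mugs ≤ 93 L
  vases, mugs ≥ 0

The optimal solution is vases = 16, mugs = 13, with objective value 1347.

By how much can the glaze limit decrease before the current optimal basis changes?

67.2

Binding constraints: labor, glaze. The basis is B = [[4,5],[5,1]] with det -21.
Per unit decrease in glaze, x* moves by d = (-0.2381, 0.1905).
The basis stays optimal until vases reaches 0; allowable decrease = 67.2 L.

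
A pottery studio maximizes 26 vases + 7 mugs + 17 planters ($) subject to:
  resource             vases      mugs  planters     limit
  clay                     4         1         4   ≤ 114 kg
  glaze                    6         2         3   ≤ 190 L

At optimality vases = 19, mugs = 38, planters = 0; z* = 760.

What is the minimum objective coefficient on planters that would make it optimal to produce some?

23

At the optimum: clay uses 114 of 114 (binding); glaze uses 190 of 190 (binding).
From A_Bᵀ y = c: 4·y_clay + 6·y_glaze = 26; 1·y_clay + 2·y_glaze = 7.
→ y_clay = 5 and y_glaze = 1.
planters enters the basis when its profit ≥ yᵀa₃ = 5·4 + 1·3 = 23.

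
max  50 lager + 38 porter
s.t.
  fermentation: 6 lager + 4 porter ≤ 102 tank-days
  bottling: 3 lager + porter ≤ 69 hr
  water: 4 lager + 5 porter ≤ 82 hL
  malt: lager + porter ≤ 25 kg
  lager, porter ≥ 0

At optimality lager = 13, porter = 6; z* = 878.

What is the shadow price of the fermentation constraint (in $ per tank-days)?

At the optimum: fermentation uses 102 of 102 (binding); bottling uses 45 of 69 (slack = 24); water uses 82 of 82 (binding); malt uses 19 of 25 (slack = 6).
Since bottling, malt are not tight, their duals are 0.
The binding rows give the dual system: 6·y_fermentation + 4·y_water = 50 and 4·y_fermentation + 5·y_water = 38.
Solving: y_fermentation = 7, y_water = 2.
Shadow price of fermentation = 7.

7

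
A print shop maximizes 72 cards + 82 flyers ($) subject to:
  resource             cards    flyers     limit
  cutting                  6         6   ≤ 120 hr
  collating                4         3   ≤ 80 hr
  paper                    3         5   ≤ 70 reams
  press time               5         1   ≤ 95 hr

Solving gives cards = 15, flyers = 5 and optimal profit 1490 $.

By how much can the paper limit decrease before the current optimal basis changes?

Binding constraints: cutting, paper. The basis is B = [[6,6],[3,5]] with det 12.
Per unit decrease in paper, x* moves by d = (0.5, -0.5).
The basis stays optimal until press time becomes binding; allowable decrease = 7.5 reams.

7.5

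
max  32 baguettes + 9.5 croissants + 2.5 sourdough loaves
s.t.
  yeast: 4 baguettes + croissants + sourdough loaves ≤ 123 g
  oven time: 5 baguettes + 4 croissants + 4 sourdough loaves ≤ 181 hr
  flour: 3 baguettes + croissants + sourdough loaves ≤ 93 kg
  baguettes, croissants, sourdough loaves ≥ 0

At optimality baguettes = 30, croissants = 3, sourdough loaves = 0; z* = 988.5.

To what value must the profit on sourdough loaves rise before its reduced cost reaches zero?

9.5

Binding: yeast and flour. Non-binding: oven time (19 unused).
Since oven time is not tight, its dual is 0.
From A_Bᵀ y = c: 4·y_yeast + 3·y_flour = 32; 1·y_yeast + 1·y_flour = 9.5.
→ y_yeast = 3.5 and y_flour = 6.
sourdough loaves enters the basis when its profit ≥ yᵀa₃ = 3.5·1 + 6·1 = 9.5.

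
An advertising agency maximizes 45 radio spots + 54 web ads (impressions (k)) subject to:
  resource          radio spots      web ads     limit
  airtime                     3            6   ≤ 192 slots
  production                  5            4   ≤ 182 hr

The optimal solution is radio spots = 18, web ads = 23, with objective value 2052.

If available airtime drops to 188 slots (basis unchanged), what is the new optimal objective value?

2032

Both airtime and production are binding at x*.
From A_Bᵀ y = c: 3·y_airtime + 5·y_production = 45; 6·y_airtime + 4·y_production = 54.
→ y_airtime = 5 and y_production = 6.
Δz = y_airtime·Δb = 5 × (-4) = -20, so new z* = 2052 − 20 = 2032.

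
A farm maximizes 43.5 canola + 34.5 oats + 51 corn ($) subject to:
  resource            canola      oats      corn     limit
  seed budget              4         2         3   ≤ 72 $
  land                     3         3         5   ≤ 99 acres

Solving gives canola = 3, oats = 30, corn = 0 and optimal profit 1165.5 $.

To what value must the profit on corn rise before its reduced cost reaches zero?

Check each constraint at x*: seed budget 72/72 (tight); land 99/99 (tight).
The binding rows give the dual system: 4·y_seed budget + 3·y_land = 43.5 and 2·y_seed budget + 3·y_land = 34.5.
Solving: y_seed budget = 4.5, y_land = 8.5.
corn enters the basis when its profit ≥ yᵀa₃ = 4.5·3 + 8.5·5 = 56.

56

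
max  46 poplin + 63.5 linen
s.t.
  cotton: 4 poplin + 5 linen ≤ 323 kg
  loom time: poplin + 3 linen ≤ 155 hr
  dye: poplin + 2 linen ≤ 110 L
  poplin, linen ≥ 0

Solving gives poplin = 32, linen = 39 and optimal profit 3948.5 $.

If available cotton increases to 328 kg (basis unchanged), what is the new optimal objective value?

3996

Binding: cotton and dye. Non-binding: loom time (6 unused).
Since loom time is not tight, its dual is 0.
From A_Bᵀ y = c: 4·y_cotton + 1·y_dye = 46; 5·y_cotton + 2·y_dye = 63.5.
This yields shadow prices y_cotton = 9.5, y_dye = 8.
Δz = y_cotton·Δb = 9.5 × (5) = 47.5, so new z* = 3948.5 + 47.5 = 3996.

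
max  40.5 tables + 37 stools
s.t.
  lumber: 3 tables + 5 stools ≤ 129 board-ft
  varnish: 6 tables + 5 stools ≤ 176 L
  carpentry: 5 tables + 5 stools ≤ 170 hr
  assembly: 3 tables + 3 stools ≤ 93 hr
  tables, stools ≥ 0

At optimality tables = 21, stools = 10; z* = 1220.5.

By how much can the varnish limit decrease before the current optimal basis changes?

8

Binding constraints: varnish, assembly. The basis is B = [[6,5],[3,3]] with det 3.
Per unit decrease in varnish, x* moves by d = (-1, 1).
The basis stays optimal until lumber becomes binding; allowable decrease = 8 L.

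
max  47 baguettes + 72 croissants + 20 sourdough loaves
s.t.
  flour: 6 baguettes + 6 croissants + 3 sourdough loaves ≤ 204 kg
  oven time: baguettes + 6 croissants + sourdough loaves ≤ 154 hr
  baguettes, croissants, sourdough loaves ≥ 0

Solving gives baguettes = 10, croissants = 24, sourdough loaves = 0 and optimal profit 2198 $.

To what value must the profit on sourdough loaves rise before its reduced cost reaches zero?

26

Both flour and oven time are binding at x*.
Dual feasibility on the basic columns requires 6·y_flour + 1·y_oven time = 47, 6·y_flour + 6·y_oven time = 72.
Solving: y_flour = 7, y_oven time = 5.
sourdough loaves enters the basis when its profit ≥ yᵀa₃ = 7·3 + 5·1 = 26.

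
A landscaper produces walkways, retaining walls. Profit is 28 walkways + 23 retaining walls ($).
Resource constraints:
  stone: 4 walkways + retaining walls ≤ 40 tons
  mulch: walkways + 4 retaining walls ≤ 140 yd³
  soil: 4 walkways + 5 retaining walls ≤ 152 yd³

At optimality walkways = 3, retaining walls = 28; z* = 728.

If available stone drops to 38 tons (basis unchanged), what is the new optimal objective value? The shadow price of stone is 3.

722

Δb = -2, so new z* = 728 + (3)·(-2) = 728 − 6 = 722.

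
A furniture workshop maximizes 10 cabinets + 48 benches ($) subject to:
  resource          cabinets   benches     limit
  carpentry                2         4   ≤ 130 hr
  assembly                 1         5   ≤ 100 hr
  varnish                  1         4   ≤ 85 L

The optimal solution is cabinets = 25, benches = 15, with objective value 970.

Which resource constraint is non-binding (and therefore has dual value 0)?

carpentry: 110/130 (slack 20)
assembly: 100/100 (binding)
varnish: 85/85 (binding)
By complementary slackness, a constraint with positive slack has shadow price 0 → carpentry.

carpentry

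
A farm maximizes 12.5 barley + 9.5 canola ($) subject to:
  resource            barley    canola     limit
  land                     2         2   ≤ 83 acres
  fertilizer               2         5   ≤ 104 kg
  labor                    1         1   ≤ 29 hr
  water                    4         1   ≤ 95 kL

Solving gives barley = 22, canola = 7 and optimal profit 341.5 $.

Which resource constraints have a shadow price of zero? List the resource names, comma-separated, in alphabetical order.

land: 58/83 (slack 25)
fertilizer: 79/104 (slack 25)
labor: 29/29 (binding)
water: 95/95 (binding)
By complementary slackness, a constraint with positive slack has shadow price 0 → fertilizer, land.

fertilizer, land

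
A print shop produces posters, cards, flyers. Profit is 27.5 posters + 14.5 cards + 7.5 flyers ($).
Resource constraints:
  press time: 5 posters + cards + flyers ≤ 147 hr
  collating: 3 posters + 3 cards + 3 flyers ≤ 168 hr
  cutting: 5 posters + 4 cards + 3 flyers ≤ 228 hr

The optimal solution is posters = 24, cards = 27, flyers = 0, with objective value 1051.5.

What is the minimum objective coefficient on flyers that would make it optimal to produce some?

11.5

At the optimum: press time uses 147 of 147 (binding); collating uses 153 of 168 (slack = 15); cutting uses 228 of 228 (binding).
Slack constraints have shadow price 0 (complementary slackness).
Dual feasibility on the basic columns requires 5·y_press time + 5·y_cutting = 27.5, 1·y_press time + 4·y_cutting = 14.5.
→ y_press time = 2.5 and y_cutting = 3.
flyers enters the basis when its profit ≥ yᵀa₃ = 2.5·1 + 3·3 = 11.5.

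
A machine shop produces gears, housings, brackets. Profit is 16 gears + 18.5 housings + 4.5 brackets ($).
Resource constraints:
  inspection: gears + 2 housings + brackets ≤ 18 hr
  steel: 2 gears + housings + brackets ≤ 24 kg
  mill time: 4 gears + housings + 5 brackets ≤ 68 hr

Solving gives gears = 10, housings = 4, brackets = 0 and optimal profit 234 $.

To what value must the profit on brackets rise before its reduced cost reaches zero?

At the optimum: inspection uses 18 of 18 (binding); steel uses 24 of 24 (binding); mill time uses 44 of 68 (slack = 24).
Since mill time is not tight, its dual is 0.
Dual feasibility on the basic columns requires 1·y_inspection + 2·y_steel = 16, 2·y_inspection + 1·y_steel = 18.5.
Solving: y_inspection = 7, y_steel = 4.5.
brackets enters the basis when its profit ≥ yᵀa₃ = 7·1 + 4.5·1 = 11.5.

11.5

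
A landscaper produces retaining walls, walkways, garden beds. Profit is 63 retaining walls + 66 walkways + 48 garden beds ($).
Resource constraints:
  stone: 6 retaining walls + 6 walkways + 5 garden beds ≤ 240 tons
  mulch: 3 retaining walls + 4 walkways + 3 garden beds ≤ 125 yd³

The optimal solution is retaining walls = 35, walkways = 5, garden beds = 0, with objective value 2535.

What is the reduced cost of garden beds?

-6

Both stone and mulch are binding at x*.
From A_Bᵀ y = c: 6·y_stone + 3·y_mulch = 63; 6·y_stone + 4·y_mulch = 66.
Solving: y_stone = 9, y_mulch = 3.
Reduced cost of garden beds: c₃ − yᵀa₃ = 48 − (9·5 + 3·3) = 48 − 54 = -6.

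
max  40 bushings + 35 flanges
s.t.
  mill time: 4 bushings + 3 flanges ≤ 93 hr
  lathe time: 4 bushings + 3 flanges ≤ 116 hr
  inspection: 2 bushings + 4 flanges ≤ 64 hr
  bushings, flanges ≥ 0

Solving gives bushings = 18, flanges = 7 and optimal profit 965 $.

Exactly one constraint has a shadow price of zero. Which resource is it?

mill time: 93/93 (binding)
lathe time: 93/116 (slack 23)
inspection: 64/64 (binding)
By complementary slackness, a constraint with positive slack has shadow price 0 → lathe time.

lathe time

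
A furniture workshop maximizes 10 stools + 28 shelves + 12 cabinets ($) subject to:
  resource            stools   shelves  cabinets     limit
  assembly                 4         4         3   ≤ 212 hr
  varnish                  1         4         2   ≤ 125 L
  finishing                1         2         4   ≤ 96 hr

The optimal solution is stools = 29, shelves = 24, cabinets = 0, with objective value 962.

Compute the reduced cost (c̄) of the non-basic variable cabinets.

Check each constraint at x*: assembly 212/212 (tight); varnish 125/125 (tight); finishing 77/96 (slack 19).
Since finishing is not tight, its dual is 0.
Dual feasibility on the basic columns requires 4·y_assembly + 1·y_varnish = 10, 4·y_assembly + 4·y_varnish = 28.
→ y_assembly = 1 and y_varnish = 6.
Reduced cost of cabinets: c₃ − yᵀa₃ = 12 − (1·3 + 6·2) = 12 − 15 = -3.

-3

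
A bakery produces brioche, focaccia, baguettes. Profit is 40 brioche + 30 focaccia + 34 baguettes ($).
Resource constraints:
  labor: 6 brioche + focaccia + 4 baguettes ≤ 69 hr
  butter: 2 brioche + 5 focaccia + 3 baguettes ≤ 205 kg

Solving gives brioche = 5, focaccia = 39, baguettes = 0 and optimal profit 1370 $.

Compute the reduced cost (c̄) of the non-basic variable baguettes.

-1

Check each constraint at x*: labor 69/69 (tight); butter 205/205 (tight).
From A_Bᵀ y = c: 6·y_labor + 2·y_butter = 40; 1·y_labor + 5·y_butter = 30.
→ y_labor = 5 and y_butter = 5.
Reduced cost of baguettes: c₃ − yᵀa₃ = 34 − (5·4 + 5·3) = 34 − 35 = -1.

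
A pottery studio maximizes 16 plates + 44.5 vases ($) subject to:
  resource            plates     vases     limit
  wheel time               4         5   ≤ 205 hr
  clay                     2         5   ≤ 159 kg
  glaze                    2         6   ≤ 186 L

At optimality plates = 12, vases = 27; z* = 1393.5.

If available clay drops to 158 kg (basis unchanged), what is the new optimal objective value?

Binding: clay and glaze. Non-binding: wheel time (22 unused).
Slack constraints have shadow price 0 (complementary slackness).
Dual feasibility on the basic columns requires 2·y_clay + 2·y_glaze = 16, 5·y_clay + 6·y_glaze = 44.5.
Solving: y_clay = 3.5, y_glaze = 4.5.
Δz = y_clay·Δb = 3.5 × (-1) = -3.5, so new z* = 1393.5 − 3.5 = 1390.

1390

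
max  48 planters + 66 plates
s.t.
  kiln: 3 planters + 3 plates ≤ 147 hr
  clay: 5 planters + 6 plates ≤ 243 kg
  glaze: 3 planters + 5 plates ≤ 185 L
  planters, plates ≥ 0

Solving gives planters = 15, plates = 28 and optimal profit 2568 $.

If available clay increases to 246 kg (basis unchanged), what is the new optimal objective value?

Check each constraint at x*: kiln 129/147 (slack 18); clay 243/243 (tight); glaze 185/185 (tight).
Slack constraints have shadow price 0 (complementary slackness).
From A_Bᵀ y = c: 5·y_clay + 3·y_glaze = 48; 6·y_clay + 5·y_glaze = 66.
→ y_clay = 6 and y_glaze = 6.
Δz = y_clay·Δb = 6 × (3) = 18, so new z* = 2568 + 18 = 2586.

2586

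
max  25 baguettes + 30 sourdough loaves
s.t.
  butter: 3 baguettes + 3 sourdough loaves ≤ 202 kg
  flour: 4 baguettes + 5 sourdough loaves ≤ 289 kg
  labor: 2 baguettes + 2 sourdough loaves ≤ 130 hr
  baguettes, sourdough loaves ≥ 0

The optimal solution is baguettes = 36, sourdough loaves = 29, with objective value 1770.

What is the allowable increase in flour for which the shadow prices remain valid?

36

Binding constraints: flour, labor. The basis is B = [[4,5],[2,2]] with det -2.
Per unit increase in flour, x* moves by d = (-1, 1).
The basis stays optimal until baguettes reaches 0; allowable increase = 36 kg.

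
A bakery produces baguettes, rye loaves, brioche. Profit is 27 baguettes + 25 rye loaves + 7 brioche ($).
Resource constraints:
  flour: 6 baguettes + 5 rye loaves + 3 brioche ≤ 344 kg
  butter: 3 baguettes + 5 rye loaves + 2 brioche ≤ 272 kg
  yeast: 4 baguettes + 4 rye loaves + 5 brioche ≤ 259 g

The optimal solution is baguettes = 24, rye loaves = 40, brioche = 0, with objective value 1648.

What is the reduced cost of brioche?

-7

Binding: flour and butter. Non-binding: yeast (3 unused).
Slack constraints have shadow price 0 (complementary slackness).
The binding rows give the dual system: 6·y_flour + 3·y_butter = 27 and 5·y_flour + 5·y_butter = 25.
This yields shadow prices y_flour = 4, y_butter = 1.
Reduced cost of brioche: c₃ − yᵀa₃ = 7 − (4·3 + 1·2) = 7 − 14 = -7.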